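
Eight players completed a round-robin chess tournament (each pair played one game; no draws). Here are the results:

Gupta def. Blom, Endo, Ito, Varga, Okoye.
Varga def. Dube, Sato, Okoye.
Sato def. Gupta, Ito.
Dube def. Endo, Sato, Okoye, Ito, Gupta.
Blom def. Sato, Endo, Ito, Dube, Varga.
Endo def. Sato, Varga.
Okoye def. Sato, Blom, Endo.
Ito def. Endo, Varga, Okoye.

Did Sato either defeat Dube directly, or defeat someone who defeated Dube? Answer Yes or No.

No

Sato did not beat Dube directly.
Sato beat Gupta, Ito, but each of them lost to Dube. No two-step path.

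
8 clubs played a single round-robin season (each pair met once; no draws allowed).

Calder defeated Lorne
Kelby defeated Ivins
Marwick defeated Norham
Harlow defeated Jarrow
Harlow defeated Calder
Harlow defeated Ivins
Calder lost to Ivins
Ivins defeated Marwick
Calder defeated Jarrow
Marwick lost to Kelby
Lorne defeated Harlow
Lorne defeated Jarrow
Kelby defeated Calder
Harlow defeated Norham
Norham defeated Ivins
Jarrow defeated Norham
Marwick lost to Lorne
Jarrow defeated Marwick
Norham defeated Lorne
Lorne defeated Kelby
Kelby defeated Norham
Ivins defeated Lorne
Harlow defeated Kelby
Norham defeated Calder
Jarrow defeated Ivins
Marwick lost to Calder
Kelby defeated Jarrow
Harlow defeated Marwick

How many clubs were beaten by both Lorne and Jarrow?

Lorne beat: Jarrow, Harlow, Kelby, Marwick.
Jarrow beat: Ivins, Marwick, Norham.
Both beat: Marwick — 1.

1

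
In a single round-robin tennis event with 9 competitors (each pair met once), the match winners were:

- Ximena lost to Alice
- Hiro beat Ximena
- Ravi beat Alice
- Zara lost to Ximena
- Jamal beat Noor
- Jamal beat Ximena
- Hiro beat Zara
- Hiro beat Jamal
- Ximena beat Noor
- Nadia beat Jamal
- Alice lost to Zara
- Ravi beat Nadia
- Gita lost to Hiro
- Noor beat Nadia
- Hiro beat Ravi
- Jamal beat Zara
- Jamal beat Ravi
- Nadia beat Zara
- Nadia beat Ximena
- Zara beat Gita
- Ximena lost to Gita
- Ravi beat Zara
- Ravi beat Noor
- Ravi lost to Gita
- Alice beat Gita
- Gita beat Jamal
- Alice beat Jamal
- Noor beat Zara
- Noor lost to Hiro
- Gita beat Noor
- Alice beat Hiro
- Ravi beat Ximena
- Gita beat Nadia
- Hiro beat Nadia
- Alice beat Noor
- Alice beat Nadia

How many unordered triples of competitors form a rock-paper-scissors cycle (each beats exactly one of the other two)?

16

Win totals: Jamal 4, Hiro 7, Ravi 5, Noor 2, Nadia 3, Ximena 2, Zara 2, Alice 6, Gita 5.
A competitor with w wins dominates both others in C(w,2) triples; summing gives 6 + 21 + 10 + 1 + 3 + 1 + 1 + 15 + 10 = 68 transitive triples.
Total triples C(9,3) = 84, so cyclic triples = 84 − 68 = 16.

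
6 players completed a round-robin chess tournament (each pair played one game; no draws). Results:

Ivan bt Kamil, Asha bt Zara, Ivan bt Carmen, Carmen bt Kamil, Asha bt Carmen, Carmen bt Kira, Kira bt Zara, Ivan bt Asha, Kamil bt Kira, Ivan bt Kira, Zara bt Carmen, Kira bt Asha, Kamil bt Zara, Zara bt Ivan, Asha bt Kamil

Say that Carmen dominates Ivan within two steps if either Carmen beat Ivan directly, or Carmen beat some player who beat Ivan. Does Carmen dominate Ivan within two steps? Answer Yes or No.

Carmen did not beat Ivan directly.
Carmen beat Kira, Kamil, but each of them lost to Ivan. No two-step path.

No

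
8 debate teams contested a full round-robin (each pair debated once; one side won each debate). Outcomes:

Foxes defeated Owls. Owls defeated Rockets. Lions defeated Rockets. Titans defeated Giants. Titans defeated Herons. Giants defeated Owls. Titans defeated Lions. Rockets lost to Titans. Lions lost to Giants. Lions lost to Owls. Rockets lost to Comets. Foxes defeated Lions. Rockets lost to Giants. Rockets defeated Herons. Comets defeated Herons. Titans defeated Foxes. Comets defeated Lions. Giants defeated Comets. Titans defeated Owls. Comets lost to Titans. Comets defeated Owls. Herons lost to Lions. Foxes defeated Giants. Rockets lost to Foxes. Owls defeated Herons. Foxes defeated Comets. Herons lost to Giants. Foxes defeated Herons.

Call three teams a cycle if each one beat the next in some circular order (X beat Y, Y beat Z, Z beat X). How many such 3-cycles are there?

0

Win totals: Comets 4, Giants 5, Herons 0, Titans 7, Owls 3, Rockets 1, Foxes 6, Lions 2.
A team with w wins dominates both others in C(w,2) triples; summing gives 6 + 10 + 0 + 21 + 3 + 0 + 15 + 1 = 56 transitive triples.
Total triples C(8,3) = 56, so cyclic triples = 56 − 56 = 0.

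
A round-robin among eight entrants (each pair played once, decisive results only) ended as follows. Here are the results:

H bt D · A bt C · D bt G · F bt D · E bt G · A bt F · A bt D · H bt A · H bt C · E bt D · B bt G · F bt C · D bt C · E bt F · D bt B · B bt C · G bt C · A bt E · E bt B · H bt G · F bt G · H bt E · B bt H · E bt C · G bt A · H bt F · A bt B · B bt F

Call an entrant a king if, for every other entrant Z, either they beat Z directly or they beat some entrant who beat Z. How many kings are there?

A reaches everyone (king).
B reaches everyone (king).
C cannot reach A, B, D, E, F, G, H in two steps.
D cannot reach E in two steps.
E reaches everyone (king).
F cannot reach E, H in two steps.
G cannot reach H in two steps.
H reaches everyone (king).
Kings: A, B, E, H — 4.

4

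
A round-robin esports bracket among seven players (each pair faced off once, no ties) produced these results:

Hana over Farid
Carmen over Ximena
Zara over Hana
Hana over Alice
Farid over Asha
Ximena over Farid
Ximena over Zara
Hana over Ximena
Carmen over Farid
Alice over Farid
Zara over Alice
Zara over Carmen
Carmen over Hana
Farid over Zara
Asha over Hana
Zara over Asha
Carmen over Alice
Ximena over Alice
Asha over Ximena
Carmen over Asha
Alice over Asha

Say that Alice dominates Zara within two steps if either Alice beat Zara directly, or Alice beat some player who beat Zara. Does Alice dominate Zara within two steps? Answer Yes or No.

Alice did not beat Zara directly.
Alice beat Asha, Farid. Of those, Farid beat Zara.

Yes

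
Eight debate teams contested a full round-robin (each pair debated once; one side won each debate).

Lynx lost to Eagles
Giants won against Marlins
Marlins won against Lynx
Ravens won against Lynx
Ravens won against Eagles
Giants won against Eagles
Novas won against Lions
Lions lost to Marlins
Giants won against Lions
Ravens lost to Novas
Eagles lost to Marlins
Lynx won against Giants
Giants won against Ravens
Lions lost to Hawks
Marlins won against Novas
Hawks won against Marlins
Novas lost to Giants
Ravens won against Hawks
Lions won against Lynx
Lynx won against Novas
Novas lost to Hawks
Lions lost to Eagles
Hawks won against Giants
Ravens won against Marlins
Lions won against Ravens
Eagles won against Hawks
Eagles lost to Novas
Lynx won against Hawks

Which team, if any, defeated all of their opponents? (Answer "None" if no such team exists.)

None

Highest win total is Giants with 5 (out of 7 possible).
Giants lost to Hawks, Lynx, so no team went undefeated.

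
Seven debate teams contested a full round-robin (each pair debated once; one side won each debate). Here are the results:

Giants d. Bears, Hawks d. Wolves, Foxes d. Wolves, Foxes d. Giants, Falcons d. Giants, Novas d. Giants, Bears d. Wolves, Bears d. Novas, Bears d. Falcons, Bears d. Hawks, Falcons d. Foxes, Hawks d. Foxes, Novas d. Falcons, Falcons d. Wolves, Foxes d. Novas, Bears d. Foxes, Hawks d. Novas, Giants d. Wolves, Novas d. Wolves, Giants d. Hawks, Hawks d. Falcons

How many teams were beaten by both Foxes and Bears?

2

Foxes beat: Wolves, Novas, Giants.
Bears beat: Wolves, Foxes, Falcons, Novas, Hawks.
Both beat: Wolves, Novas — 2.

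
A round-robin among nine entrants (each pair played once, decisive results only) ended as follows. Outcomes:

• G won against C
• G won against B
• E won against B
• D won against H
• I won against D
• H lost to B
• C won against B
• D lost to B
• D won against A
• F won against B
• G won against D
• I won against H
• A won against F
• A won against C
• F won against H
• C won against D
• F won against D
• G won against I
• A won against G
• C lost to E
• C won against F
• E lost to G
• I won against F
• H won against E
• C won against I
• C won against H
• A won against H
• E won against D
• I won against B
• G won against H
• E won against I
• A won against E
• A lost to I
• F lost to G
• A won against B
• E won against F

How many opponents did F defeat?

F's results: beat B, D, H; lost to A, C, E, G, I.
That is 3 wins.

3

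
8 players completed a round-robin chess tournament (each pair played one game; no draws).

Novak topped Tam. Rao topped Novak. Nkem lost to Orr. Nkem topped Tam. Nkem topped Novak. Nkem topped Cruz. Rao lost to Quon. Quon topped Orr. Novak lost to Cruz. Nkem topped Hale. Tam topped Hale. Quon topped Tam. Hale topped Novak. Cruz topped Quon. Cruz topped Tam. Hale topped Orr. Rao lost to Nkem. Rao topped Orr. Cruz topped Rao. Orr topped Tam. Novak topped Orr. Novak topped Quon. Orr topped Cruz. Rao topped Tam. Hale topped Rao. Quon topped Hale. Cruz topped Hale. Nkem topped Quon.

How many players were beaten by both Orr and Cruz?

Orr beat: Tam, Cruz, Nkem.
Cruz beat: Novak, Tam, Rao, Quon, Hale.
Both beat: Tam — 1.

1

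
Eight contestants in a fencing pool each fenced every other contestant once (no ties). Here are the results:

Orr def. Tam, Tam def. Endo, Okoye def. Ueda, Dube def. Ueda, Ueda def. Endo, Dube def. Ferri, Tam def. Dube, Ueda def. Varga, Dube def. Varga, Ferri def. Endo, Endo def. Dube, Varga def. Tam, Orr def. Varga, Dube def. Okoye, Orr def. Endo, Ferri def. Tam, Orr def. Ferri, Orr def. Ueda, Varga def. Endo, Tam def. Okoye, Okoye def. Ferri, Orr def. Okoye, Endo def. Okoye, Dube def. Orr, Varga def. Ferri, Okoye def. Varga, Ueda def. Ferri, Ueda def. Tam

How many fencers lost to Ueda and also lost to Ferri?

2

Ueda beat: Ferri, Varga, Endo, Tam.
Ferri beat: Endo, Tam.
Both beat: Endo, Tam — 2.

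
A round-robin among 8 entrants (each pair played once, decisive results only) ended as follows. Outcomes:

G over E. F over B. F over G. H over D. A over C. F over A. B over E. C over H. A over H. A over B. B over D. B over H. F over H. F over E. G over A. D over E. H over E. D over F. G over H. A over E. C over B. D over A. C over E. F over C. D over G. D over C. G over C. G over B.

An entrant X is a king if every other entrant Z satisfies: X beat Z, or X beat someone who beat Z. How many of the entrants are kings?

3

A cannot reach F, G in two steps.
B reaches everyone (king).
C cannot reach A, F, G in two steps.
D reaches everyone (king).
E cannot reach A, B, C, D, F, G, H in two steps.
F reaches everyone (king).
G cannot reach F in two steps.
H cannot reach B in two steps.
Kings: B, D, F — 3.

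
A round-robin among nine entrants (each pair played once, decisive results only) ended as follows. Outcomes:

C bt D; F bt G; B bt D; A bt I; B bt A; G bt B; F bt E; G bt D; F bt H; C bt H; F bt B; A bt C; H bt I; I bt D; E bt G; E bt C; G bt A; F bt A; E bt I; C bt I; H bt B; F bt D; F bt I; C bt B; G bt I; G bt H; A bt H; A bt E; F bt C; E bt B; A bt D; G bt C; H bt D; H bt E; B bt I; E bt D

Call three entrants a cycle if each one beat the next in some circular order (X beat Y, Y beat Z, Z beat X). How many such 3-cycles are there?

6

Win totals: A 5, B 3, C 4, D 0, E 5, F 8, G 6, H 4, I 1.
An entrant with w wins dominates both others in C(w,2) triples; summing gives 10 + 3 + 6 + 0 + 10 + 28 + 15 + 6 + 0 = 78 transitive triples.
Total triples C(9,3) = 84, so cyclic triples = 84 − 78 = 6.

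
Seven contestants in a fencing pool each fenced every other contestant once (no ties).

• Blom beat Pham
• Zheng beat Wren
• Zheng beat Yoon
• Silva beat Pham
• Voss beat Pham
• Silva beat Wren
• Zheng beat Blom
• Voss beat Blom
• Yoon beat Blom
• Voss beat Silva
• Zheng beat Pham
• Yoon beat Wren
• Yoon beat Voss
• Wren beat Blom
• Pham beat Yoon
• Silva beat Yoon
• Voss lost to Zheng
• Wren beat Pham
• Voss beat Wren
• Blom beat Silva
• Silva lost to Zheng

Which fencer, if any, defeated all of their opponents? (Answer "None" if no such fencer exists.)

Zheng has 6 wins out of 6 opponents — a perfect record.

Zheng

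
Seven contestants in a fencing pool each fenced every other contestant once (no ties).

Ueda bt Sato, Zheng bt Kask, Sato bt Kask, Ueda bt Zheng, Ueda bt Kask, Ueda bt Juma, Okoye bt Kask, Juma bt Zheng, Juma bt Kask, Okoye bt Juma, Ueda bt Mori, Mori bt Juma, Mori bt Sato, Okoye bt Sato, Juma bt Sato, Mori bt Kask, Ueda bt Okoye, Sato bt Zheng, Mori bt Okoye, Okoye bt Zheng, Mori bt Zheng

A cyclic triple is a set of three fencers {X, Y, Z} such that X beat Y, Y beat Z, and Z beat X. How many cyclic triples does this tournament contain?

0

Win totals: Juma 3, Okoye 4, Sato 2, Zheng 1, Kask 0, Mori 5, Ueda 6.
A fencer with w wins dominates both others in C(w,2) triples; summing gives 3 + 6 + 1 + 0 + 0 + 10 + 15 = 35 transitive triples.
Total triples C(7,3) = 35, so cyclic triples = 35 − 35 = 0.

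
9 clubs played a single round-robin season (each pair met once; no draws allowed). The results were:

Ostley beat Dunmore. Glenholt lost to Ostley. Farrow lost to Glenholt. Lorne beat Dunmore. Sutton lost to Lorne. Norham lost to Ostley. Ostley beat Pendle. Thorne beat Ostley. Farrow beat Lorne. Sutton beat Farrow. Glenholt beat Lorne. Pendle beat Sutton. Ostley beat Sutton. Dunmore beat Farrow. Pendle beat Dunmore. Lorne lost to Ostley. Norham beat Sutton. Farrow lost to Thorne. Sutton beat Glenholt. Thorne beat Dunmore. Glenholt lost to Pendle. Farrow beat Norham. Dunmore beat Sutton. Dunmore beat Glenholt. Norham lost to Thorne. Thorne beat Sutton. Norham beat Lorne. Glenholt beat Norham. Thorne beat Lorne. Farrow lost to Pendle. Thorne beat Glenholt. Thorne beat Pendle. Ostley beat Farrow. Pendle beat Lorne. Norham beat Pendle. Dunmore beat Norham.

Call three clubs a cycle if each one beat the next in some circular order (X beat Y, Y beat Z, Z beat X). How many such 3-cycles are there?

10

Win totals: Farrow 2, Dunmore 4, Sutton 2, Glenholt 3, Norham 3, Ostley 7, Lorne 2, Thorne 8, Pendle 5.
A club with w wins dominates both others in C(w,2) triples; summing gives 1 + 6 + 1 + 3 + 3 + 21 + 1 + 28 + 10 = 74 transitive triples.
Total triples C(9,3) = 84, so cyclic triples = 84 − 74 = 10.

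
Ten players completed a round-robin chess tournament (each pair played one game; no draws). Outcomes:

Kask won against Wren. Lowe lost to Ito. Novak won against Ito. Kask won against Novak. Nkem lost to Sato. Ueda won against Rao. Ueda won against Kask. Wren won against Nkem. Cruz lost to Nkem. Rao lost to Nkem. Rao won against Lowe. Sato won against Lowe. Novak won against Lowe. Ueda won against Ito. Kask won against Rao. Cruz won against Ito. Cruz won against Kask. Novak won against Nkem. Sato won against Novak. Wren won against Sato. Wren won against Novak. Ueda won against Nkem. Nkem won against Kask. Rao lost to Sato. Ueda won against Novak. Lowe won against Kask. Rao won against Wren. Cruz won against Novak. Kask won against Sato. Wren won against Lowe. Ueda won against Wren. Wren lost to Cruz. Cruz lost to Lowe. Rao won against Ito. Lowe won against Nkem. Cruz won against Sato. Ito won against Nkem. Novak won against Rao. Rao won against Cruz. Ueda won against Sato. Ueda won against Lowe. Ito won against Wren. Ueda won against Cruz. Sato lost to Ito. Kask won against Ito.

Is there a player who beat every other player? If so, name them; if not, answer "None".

Ueda

Ueda has 9 wins out of 9 opponents — a perfect record.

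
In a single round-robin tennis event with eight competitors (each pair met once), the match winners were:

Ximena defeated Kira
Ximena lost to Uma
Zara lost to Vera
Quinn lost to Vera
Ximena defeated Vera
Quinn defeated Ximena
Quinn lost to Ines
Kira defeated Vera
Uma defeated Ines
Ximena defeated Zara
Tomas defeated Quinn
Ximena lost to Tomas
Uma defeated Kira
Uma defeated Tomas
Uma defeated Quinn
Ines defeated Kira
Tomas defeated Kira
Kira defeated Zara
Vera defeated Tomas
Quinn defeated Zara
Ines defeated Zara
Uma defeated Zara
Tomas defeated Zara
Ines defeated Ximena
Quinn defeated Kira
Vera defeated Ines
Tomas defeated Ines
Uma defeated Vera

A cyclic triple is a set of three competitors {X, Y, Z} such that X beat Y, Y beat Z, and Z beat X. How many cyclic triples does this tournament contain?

6

Win totals: Zara 0, Quinn 3, Uma 7, Vera 4, Ines 4, Kira 2, Ximena 3, Tomas 5.
A competitor with w wins dominates both others in C(w,2) triples; summing gives 0 + 3 + 21 + 6 + 6 + 1 + 3 + 10 = 50 transitive triples.
Total triples C(8,3) = 56, so cyclic triples = 56 − 50 = 6.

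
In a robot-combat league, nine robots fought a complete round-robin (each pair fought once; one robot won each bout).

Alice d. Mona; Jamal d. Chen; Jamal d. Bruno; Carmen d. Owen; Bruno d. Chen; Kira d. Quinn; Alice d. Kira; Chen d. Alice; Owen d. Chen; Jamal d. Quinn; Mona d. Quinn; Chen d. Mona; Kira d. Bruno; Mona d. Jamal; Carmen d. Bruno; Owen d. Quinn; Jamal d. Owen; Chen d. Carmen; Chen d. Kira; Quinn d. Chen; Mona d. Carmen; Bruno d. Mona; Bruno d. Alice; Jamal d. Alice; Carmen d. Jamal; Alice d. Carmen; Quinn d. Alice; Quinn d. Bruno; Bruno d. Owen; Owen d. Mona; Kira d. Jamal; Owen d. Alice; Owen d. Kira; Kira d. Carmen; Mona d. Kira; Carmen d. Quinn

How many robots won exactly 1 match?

0

Win totals: Carmen 4, Chen 4, Alice 3, Mona 4, Owen 5, Kira 4, Quinn 3, Bruno 4, Jamal 5.
No robot has exactly 1 wins.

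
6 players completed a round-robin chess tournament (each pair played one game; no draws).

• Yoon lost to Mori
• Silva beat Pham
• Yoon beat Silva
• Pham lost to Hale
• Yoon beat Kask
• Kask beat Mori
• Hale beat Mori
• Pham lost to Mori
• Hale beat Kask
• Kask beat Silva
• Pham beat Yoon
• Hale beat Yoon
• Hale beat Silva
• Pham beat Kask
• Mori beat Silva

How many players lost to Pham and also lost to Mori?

Pham beat: Kask, Yoon.
Mori beat: Silva, Pham, Yoon.
Both beat: Yoon — 1.

1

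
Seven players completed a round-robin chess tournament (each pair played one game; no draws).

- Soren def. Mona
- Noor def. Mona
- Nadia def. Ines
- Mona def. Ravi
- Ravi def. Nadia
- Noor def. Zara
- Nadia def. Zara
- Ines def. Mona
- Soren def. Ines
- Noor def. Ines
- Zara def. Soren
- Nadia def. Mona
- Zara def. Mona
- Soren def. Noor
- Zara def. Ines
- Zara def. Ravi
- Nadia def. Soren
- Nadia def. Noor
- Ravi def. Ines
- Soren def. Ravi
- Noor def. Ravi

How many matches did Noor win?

Noor's results: beat Zara, Ines, Ravi, Mona; lost to Nadia, Soren.
That is 4 wins.

4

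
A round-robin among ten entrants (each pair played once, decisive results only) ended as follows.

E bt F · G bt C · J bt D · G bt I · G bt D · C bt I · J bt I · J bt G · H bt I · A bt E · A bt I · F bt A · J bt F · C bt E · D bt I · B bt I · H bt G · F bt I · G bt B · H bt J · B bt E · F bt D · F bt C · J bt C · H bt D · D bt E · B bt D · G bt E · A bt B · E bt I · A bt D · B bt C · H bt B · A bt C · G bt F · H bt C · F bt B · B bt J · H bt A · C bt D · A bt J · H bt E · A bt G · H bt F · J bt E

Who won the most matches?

H

Win totals: A 7, B 5, C 3, D 2, E 2, F 5, G 6, H 9, I 0, J 6.
H leads with 9 wins (next highest: 7).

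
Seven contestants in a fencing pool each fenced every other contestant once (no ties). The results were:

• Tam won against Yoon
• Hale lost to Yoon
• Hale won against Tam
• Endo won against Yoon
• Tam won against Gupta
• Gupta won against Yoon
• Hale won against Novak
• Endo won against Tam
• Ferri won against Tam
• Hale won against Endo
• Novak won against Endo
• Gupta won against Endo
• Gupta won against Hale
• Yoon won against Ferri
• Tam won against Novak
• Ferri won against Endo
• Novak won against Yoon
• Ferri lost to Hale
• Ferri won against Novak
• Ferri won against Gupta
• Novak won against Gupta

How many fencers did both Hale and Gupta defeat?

Hale beat: Novak, Tam, Endo, Ferri.
Gupta beat: Hale, Endo, Yoon.
Both beat: Endo — 1.

1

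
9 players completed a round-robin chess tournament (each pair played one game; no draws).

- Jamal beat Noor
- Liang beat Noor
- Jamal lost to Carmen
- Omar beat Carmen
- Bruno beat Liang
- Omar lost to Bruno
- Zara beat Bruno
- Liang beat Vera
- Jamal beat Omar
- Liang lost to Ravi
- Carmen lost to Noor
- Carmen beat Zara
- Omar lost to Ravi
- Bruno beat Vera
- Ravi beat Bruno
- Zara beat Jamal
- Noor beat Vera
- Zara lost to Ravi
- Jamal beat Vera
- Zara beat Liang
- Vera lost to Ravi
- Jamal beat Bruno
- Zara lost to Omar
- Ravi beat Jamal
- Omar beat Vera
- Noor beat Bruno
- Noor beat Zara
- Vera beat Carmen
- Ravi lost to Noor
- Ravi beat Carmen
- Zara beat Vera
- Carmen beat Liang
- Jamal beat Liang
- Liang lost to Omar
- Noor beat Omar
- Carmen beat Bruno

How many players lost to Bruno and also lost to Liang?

Bruno beat: Omar, Vera, Liang.
Liang beat: Noor, Vera.
Both beat: Vera — 1.

1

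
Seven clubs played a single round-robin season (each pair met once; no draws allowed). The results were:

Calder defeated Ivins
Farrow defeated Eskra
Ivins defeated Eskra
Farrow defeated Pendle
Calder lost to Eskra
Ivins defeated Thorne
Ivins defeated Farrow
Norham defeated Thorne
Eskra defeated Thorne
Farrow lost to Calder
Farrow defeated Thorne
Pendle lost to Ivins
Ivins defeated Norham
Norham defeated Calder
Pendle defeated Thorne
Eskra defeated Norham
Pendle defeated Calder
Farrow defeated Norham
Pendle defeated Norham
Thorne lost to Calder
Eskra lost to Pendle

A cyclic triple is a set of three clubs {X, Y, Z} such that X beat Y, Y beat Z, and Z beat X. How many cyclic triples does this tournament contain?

6

Win totals: Ivins 5, Pendle 4, Norham 2, Thorne 0, Eskra 3, Farrow 4, Calder 3.
A club with w wins dominates both others in C(w,2) triples; summing gives 10 + 6 + 1 + 0 + 3 + 6 + 3 = 29 transitive triples.
Total triples C(7,3) = 35, so cyclic triples = 35 − 29 = 6.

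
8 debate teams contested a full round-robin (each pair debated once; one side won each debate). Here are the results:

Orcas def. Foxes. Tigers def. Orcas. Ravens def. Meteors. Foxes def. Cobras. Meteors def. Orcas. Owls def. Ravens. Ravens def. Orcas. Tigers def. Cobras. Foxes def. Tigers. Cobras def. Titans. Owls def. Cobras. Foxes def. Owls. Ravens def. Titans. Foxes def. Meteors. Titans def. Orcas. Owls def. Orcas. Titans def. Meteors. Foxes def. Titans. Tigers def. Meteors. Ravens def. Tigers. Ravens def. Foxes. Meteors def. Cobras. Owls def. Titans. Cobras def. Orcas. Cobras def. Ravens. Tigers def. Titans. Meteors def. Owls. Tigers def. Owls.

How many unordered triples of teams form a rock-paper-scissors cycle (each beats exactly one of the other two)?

13

Win totals: Tigers 5, Ravens 5, Owls 4, Cobras 3, Orcas 1, Titans 2, Foxes 5, Meteors 3.
A team with w wins dominates both others in C(w,2) triples; summing gives 10 + 10 + 6 + 3 + 0 + 1 + 10 + 3 = 43 transitive triples.
Total triples C(8,3) = 56, so cyclic triples = 56 − 43 = 13.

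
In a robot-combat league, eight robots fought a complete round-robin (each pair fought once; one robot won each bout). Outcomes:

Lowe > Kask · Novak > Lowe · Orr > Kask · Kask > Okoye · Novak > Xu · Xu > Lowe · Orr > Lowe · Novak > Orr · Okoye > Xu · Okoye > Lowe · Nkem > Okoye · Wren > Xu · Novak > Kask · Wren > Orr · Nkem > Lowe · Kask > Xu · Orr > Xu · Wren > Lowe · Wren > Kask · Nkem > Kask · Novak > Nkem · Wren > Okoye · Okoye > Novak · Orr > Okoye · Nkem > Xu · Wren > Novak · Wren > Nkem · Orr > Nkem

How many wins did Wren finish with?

Wren's results: beat Kask, Okoye, Xu, Nkem, Orr, Lowe, Novak; lost to no one.
That is 7 wins.

7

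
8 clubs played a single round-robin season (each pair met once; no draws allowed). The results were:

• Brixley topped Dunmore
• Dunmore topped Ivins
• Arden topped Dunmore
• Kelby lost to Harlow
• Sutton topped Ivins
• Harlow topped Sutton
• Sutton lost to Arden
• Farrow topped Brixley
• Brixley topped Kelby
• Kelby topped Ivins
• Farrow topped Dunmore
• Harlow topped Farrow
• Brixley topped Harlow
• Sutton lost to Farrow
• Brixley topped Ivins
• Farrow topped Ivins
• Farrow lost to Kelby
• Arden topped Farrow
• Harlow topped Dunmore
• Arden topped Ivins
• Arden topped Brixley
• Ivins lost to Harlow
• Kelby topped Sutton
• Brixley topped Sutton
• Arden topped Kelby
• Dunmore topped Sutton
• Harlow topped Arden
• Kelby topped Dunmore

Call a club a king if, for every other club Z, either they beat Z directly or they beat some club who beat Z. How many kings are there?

3

Dunmore cannot reach Farrow, Arden, Harlow, Brixley, Kelby in two steps.
Farrow cannot reach Arden in two steps.
Arden reaches everyone (king).
Ivins cannot reach Dunmore, Farrow, Arden, Harlow, Sutton, Brixley, Kelby in two steps.
Harlow reaches everyone (king).
Sutton cannot reach Dunmore, Farrow, Arden, Harlow, Brixley, Kelby in two steps.
Brixley reaches everyone (king).
Kelby cannot reach Arden, Harlow in two steps.
Kings: Arden, Harlow, Brixley — 3.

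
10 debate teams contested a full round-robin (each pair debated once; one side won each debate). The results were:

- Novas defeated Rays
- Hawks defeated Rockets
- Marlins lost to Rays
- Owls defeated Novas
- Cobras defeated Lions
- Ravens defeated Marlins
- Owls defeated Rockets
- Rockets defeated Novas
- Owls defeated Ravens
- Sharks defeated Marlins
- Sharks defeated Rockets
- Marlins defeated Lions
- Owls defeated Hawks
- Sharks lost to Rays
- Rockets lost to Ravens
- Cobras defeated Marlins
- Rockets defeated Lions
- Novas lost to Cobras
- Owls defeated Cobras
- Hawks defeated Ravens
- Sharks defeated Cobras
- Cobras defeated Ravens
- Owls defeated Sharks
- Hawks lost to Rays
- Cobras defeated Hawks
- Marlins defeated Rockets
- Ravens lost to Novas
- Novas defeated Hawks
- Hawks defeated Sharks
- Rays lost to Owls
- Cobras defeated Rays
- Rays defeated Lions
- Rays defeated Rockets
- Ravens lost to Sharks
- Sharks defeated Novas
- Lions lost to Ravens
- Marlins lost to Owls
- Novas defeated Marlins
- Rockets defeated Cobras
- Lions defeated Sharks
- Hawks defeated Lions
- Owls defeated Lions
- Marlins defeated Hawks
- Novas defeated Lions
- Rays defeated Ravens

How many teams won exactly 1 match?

1

Win totals: Rays 6, Lions 1, Sharks 5, Hawks 4, Novas 5, Marlins 3, Cobras 6, Ravens 3, Rockets 3, Owls 9.
Exactly 1: Lions — 1 team.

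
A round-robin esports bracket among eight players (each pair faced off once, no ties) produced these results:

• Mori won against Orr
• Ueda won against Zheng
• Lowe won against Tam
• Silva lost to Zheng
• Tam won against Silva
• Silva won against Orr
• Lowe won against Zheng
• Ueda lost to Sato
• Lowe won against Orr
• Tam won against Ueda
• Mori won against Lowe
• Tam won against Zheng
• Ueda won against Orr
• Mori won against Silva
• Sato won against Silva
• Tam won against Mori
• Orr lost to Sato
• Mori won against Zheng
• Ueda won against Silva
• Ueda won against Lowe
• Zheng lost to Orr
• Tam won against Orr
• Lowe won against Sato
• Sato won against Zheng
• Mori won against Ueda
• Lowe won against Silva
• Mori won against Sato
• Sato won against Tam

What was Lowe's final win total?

5

Lowe's results: beat Orr, Silva, Tam, Zheng, Sato; lost to Ueda, Mori.
That is 5 wins.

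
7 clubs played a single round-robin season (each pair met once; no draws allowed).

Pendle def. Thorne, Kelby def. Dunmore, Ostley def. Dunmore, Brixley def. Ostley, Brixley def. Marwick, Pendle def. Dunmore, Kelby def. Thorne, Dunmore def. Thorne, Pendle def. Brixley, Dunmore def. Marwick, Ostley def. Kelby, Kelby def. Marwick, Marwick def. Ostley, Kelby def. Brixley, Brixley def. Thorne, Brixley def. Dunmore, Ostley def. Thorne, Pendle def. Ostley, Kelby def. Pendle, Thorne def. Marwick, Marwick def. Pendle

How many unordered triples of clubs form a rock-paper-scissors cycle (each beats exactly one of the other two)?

Win totals: Pendle 4, Ostley 3, Brixley 4, Thorne 1, Marwick 2, Dunmore 2, Kelby 5.
A club with w wins dominates both others in C(w,2) triples; summing gives 6 + 3 + 6 + 0 + 1 + 1 + 10 = 27 transitive triples.
Total triples C(7,3) = 35, so cyclic triples = 35 − 27 = 8.

8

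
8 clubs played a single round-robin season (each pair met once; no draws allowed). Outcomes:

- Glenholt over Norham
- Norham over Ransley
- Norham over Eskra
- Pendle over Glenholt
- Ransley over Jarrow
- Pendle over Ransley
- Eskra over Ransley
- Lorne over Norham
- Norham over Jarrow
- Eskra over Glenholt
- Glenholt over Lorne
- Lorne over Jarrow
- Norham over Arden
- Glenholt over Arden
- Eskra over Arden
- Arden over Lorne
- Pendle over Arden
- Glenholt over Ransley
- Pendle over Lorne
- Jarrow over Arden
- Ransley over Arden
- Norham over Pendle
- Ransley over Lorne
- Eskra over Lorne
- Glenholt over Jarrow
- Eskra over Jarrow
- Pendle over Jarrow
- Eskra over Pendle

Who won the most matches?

Win totals: Pendle 5, Lorne 2, Ransley 3, Arden 1, Eskra 6, Norham 5, Jarrow 1, Glenholt 5.
Eskra leads with 6 wins (next highest: 5).

Eskra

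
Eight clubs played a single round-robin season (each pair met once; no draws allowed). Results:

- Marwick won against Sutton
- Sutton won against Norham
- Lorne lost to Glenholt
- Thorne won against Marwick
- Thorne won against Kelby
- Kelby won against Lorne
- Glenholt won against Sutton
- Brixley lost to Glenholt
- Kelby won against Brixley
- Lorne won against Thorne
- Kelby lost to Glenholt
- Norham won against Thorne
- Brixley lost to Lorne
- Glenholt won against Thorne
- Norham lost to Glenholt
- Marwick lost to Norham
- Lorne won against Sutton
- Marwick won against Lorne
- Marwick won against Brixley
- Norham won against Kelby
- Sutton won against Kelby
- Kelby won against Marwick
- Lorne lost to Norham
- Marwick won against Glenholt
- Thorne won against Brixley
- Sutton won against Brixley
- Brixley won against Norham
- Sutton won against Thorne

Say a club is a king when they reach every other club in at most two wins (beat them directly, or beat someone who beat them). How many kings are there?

Glenholt reaches everyone (king).
Marwick reaches everyone (king).
Thorne reaches everyone (king).
Brixley cannot reach Glenholt, Sutton in two steps.
Lorne cannot reach Glenholt in two steps.
Norham reaches everyone (king).
Sutton cannot reach Glenholt in two steps.
Kelby reaches everyone (king).
Kings: Glenholt, Marwick, Thorne, Norham, Kelby — 5.

5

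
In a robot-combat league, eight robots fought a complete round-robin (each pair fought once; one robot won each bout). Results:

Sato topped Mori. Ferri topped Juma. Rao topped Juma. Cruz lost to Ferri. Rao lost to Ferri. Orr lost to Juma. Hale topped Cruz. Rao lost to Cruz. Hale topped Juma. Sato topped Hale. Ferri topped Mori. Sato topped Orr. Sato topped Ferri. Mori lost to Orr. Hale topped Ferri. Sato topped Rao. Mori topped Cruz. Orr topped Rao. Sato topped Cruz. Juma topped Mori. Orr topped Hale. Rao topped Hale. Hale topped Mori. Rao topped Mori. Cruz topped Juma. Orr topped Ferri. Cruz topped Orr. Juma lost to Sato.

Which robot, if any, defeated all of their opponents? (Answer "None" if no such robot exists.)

Sato

Sato has 7 wins out of 7 opponents — a perfect record.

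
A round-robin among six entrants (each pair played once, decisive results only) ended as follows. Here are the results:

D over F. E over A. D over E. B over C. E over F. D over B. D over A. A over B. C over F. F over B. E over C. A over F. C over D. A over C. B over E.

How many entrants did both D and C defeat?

D beat: A, B, E, F.
C beat: D, F.
Both beat: F — 1.

1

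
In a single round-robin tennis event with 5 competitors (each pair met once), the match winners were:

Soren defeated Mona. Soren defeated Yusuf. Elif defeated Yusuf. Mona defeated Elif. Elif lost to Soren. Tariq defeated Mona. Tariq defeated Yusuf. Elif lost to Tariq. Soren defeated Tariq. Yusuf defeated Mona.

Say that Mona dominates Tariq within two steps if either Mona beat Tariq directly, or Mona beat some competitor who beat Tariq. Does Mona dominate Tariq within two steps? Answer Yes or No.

Mona did not beat Tariq directly.
Mona beat Elif, but each of them lost to Tariq. No two-step path.

No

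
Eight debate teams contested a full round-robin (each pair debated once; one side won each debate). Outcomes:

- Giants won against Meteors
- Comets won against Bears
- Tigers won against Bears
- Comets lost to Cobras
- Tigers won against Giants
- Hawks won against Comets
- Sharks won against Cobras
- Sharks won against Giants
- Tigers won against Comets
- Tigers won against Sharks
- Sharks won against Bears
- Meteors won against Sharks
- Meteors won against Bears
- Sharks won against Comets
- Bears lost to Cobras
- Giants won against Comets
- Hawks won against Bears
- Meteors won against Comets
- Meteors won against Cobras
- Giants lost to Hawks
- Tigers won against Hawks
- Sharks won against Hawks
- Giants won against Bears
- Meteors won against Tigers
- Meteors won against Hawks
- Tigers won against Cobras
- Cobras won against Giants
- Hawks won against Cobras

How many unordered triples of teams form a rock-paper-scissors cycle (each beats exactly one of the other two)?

Win totals: Meteors 6, Comets 1, Sharks 5, Giants 3, Cobras 3, Hawks 4, Bears 0, Tigers 6.
A team with w wins dominates both others in C(w,2) triples; summing gives 15 + 0 + 10 + 3 + 3 + 6 + 0 + 15 = 52 transitive triples.
Total triples C(8,3) = 56, so cyclic triples = 56 − 52 = 4.

4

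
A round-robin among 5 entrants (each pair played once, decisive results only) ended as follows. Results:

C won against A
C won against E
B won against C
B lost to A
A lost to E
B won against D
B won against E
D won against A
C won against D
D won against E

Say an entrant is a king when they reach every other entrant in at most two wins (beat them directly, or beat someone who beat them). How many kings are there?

3

A reaches everyone (king).
B reaches everyone (king).
C reaches everyone (king).
D cannot reach C in two steps.
E cannot reach C, D in two steps.
Kings: A, B, C — 3.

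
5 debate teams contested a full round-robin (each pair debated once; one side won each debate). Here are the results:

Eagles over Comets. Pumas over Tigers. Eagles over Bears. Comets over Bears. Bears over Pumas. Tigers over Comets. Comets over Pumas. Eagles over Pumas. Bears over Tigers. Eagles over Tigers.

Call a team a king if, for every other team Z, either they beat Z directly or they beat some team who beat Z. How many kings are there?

Tigers cannot reach Eagles in two steps.
Eagles reaches everyone (king).
Pumas cannot reach Eagles, Bears in two steps.
Bears cannot reach Eagles in two steps.
Comets cannot reach Eagles in two steps.
Kings: Eagles — 1.

1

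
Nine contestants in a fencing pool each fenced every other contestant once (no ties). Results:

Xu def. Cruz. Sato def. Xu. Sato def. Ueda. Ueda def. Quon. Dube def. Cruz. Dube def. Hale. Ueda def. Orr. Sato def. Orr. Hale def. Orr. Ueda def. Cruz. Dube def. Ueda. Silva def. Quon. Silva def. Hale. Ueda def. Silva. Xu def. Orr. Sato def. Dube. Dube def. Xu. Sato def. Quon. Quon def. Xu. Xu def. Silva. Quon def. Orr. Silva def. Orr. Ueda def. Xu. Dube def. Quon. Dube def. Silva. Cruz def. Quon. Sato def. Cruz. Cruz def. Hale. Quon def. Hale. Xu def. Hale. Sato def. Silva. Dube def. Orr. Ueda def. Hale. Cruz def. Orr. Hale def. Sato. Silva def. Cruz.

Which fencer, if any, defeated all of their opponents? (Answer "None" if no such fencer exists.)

Highest win total is Sato with 7 (out of 8 possible).
Sato lost to Hale, so no fencer went undefeated.

None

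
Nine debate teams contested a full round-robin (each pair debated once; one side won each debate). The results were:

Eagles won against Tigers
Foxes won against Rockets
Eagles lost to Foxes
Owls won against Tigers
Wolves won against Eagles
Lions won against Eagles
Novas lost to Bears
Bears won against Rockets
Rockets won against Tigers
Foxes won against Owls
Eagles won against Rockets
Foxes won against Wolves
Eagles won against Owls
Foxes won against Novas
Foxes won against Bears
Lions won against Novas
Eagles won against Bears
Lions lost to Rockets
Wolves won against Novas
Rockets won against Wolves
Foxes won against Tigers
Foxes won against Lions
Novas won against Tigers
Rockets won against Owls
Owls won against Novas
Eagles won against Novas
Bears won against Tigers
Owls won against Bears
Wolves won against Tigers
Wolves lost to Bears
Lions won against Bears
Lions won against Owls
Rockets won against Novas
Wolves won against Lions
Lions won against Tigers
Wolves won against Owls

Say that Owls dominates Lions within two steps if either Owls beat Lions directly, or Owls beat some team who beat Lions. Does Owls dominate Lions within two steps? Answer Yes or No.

No

Owls did not beat Lions directly.
Owls beat Bears, Tigers, Novas, but each of them lost to Lions. No two-step path.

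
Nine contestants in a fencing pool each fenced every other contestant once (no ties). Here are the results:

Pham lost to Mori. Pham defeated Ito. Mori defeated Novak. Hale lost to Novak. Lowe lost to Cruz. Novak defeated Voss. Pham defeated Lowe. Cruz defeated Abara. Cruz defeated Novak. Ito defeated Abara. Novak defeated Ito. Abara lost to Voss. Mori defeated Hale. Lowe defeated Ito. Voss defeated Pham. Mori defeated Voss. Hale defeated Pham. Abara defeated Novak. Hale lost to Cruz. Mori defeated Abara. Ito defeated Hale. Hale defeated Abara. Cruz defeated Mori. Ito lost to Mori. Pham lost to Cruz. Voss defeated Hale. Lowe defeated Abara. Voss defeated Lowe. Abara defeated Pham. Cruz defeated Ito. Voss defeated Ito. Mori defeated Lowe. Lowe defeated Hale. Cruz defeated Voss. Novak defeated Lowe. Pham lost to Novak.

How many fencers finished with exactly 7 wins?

1

Win totals: Voss 5, Lowe 3, Mori 7, Novak 5, Abara 2, Cruz 8, Hale 2, Pham 2, Ito 2.
Exactly 7: Mori — 1 fencer.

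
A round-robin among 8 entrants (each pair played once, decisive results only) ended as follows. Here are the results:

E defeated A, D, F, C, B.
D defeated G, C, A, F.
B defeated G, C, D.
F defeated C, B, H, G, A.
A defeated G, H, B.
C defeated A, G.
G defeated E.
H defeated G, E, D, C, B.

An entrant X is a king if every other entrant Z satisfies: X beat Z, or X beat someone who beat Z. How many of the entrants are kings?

A cannot reach F in two steps.
B cannot reach H in two steps.
C cannot reach D, F in two steps.
D reaches everyone (king).
E reaches everyone (king).
F reaches everyone (king).
G cannot reach H in two steps.
H reaches everyone (king).
Kings: D, E, F, H — 4.

4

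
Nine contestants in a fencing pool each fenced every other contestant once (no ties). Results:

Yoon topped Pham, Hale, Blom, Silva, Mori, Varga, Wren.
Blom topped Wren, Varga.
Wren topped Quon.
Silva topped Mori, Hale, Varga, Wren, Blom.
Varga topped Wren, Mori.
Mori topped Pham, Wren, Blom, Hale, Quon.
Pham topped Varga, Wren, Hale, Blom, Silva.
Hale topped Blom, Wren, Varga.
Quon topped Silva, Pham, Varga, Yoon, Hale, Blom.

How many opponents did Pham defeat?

5

Pham's results: beat Varga, Wren, Silva, Blom, Hale; lost to Yoon, Quon, Mori.
That is 5 wins.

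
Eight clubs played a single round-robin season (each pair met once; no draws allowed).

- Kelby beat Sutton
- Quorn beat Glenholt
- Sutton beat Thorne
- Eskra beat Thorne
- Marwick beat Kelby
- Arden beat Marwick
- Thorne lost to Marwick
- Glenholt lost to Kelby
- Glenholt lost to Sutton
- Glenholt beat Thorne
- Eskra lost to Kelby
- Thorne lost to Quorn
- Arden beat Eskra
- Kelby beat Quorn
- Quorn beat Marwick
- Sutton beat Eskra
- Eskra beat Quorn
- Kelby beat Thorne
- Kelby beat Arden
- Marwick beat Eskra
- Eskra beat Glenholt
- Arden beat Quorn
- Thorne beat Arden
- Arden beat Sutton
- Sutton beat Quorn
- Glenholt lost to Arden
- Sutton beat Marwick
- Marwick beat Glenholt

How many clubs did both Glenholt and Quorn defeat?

Glenholt beat: Thorne.
Quorn beat: Glenholt, Marwick, Thorne.
Both beat: Thorne — 1.

1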